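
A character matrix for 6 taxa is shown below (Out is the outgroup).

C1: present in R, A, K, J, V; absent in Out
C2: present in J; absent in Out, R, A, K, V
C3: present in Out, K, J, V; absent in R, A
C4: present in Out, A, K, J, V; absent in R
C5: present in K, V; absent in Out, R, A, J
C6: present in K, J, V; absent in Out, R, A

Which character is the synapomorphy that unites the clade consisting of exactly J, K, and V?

C6

Character polarity is set by the outgroup: the derived state is whichever differs from the outgroup's state, so for C3, C4 the derived state is 'absent', and for the remaining characters it is 'present'.
C1 (derived state 'present') is shared by all ingroup taxa — unites the whole ingroup.
C2 (derived state 'present') is unique to J (autapomorphy; uninformative for grouping).
Only A and R show the derived state 'absent' for C3, supporting them as a clade.
C4 (derived state 'absent') is unique to R (autapomorphy; uninformative for grouping).
C5: derived state 'present' in K and V only — synapomorphy for {K, V}.
Only J, K, and V show the derived state 'present' for C6, supporting them as a clade.
Most parsimonious ingroup topology: ((R,A),((K,V),J)).
The clade {J, K, V} is supported by C6: its derived state 'present' occurs in exactly those taxa and in no other taxon (including the outgroup).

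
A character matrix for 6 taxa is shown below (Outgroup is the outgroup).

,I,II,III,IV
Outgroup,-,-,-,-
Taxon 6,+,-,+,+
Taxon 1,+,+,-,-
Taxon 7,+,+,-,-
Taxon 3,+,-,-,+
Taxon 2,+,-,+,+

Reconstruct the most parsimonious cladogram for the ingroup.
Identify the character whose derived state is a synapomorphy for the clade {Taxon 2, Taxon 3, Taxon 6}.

IV

The outgroup has state '-' for every character, so '+' is the derived state throughout.
All ingroup taxa share the derived state '+' for I; it defines the ingroup but does not resolve relationships within it.
II (derived state '+') is shared by Taxon 1 and Taxon 7 — a synapomorphy uniting that clade.
Only Taxon 2 and Taxon 6 show the derived state '+' for III, supporting them as a clade.
IV: derived state '+' in Taxon 2, Taxon 3, and Taxon 6 only — synapomorphy for {Taxon 2, Taxon 3, Taxon 6}.
Most parsimonious ingroup topology: (((Taxon 6,Taxon 2),Taxon 3),(Taxon 1,Taxon 7)).
The clade {Taxon 2, Taxon 3, Taxon 6} is supported by IV: its derived state '+' occurs in exactly those taxa and in no other taxon (including the outgroup).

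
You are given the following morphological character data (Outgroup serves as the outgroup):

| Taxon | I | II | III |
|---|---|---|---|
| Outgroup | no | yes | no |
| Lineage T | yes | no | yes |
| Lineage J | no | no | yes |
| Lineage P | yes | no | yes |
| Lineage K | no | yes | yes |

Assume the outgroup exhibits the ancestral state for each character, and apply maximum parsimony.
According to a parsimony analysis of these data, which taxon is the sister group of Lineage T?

Lineage P

Character polarity is set by the outgroup: the derived state is whichever differs from the outgroup's state, so for II the derived state is 'no', and for the remaining characters it is 'yes'.
Only Lineage P and Lineage T show the derived state 'yes' for I, supporting them as a clade.
II: derived state 'no' in Lineage J, Lineage P, and Lineage T only — synapomorphy for {Lineage J, Lineage P, Lineage T}.
III (derived state 'yes') is shared by all ingroup taxa — unites the whole ingroup.
Most parsimonious ingroup topology: ((Lineage J,(Lineage P,Lineage T)),Lineage K).
Lineage T and Lineage P form a cherry on this tree, so they are sister taxa.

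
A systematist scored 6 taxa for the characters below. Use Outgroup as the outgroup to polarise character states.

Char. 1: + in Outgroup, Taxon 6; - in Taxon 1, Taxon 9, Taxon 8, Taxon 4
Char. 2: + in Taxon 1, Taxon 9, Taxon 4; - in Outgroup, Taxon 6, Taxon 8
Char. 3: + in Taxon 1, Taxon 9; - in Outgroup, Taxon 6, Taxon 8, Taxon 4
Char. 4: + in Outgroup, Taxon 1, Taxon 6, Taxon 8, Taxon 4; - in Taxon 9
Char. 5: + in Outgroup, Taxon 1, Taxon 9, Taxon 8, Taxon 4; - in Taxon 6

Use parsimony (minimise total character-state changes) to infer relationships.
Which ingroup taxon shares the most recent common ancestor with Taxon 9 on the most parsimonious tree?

Taxon 1

Character polarity is set by the outgroup: the derived state is whichever differs from the outgroup's state, so for Char. 1, Char. 4, Char. 5 the derived state is '-', and for the remaining characters it is '+'.
Char. 1 (derived state '-') is shared by Taxon 1, Taxon 4, Taxon 8, and Taxon 9 — a synapomorphy uniting that clade.
Char. 2 (derived state '+') is shared by Taxon 1, Taxon 4, and Taxon 9 — a synapomorphy uniting that clade.
Only Taxon 1 and Taxon 9 show the derived state '+' for Char. 3, supporting them as a clade.
Char. 4 (derived state '-') is unique to Taxon 9 (autapomorphy; uninformative for grouping).
Char. 5: derived state '-' in Taxon 6 only — an autapomorphy, so it tells us nothing about relationships among taxa.
Most parsimonious ingroup topology: ((((Taxon 1,Taxon 9),Taxon 4),Taxon 8),Taxon 6).
Taxon 9 and Taxon 1 form a cherry on this tree, so they are sister taxa.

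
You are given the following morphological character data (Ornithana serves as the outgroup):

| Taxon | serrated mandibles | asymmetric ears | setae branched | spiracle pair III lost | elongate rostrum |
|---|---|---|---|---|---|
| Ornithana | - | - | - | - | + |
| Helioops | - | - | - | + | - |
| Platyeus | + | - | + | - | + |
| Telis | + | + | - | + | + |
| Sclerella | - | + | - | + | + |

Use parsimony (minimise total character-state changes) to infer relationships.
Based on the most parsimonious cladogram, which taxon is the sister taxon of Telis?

Sclerella

Character polarity is set by the outgroup: the derived state is whichever differs from the outgroup's state, so for elongate rostrum the derived state is '-', and for the remaining characters it is '+'.
serrated mandibles (state '+') occurs in Platyeus and Telis but conflicts with the nesting implied by the other characters — most parsimoniously interpreted as homoplasy.
Only Sclerella and Telis show the derived state '+' for asymmetric ears, supporting them as a clade.
setae branched (derived state '+') is unique to Platyeus (autapomorphy; uninformative for grouping).
Only Helioops, Sclerella, and Telis show the derived state '+' for spiracle pair III lost, supporting them as a clade.
elongate rostrum (derived state '-') is unique to Helioops (autapomorphy; uninformative for grouping).
Most parsimonious ingroup topology: ((Helioops,(Telis,Sclerella)),Platyeus).
Telis and Sclerella form a cherry on this tree, so they are sister taxa.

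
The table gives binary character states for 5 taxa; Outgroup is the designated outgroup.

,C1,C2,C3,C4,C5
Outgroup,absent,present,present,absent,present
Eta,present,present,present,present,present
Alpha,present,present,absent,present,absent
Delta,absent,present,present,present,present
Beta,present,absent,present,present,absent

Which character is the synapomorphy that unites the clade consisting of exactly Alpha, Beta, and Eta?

C1

Character polarity is set by the outgroup: the derived state is whichever differs from the outgroup's state, so for C2, C3, C5 the derived state is 'absent', and for the remaining characters it is 'present'.
C1: derived state 'present' in Alpha, Beta, and Eta only — synapomorphy for {Alpha, Beta, Eta}.
C2 (derived state 'absent') is unique to Beta (autapomorphy; uninformative for grouping).
C3 (derived state 'absent') is unique to Alpha (autapomorphy; uninformative for grouping).
C4 (derived state 'present') is shared by all ingroup taxa — unites the whole ingroup.
C5: derived state 'absent' in Alpha and Beta only — synapomorphy for {Alpha, Beta}.
Most parsimonious ingroup topology: ((Eta,(Alpha,Beta)),Delta).
The clade {Alpha, Beta, Eta} is supported by C1: its derived state 'present' occurs in exactly those taxa and in no other taxon (including the outgroup).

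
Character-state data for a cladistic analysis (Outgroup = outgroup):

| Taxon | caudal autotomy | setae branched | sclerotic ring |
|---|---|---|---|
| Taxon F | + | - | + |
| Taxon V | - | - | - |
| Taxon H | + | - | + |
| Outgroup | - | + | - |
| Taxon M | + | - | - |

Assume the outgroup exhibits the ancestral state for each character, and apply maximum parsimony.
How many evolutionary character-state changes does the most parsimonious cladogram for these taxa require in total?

3

Character polarity is set by the outgroup: the derived state is whichever differs from the outgroup's state, so for setae branched the derived state is '-', and for the remaining characters it is '+'.
caudal autotomy (derived state '+') is shared by Taxon F, Taxon H, and Taxon M — a synapomorphy uniting that clade.
setae branched (derived state '-') is shared by all ingroup taxa — unites the whole ingroup.
Only Taxon F and Taxon H show the derived state '+' for sclerotic ring, supporting them as a clade.
Most parsimonious ingroup topology: (Taxon V,(Taxon M,(Taxon F,Taxon H))).
Changes per character on this tree: caudal autotomy: 1; setae branched: 1; sclerotic ring: 1.
Total = 3.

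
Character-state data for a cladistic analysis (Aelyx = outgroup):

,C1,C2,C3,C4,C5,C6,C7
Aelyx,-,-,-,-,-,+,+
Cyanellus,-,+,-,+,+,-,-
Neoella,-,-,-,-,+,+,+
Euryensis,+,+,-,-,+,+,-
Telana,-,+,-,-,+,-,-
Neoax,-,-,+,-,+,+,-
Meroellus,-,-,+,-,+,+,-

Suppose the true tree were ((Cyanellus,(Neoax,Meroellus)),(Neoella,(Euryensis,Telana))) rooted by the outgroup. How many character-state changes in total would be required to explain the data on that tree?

Map each character onto ((Cyanellus,(Neoax,Meroellus)),(Neoella,(Euryensis,Telana))) (rooted by Aelyx) and count the minimum state changes it requires (Fitch parsimony):
C1: 1; C2: 2; C3: 1; C4: 1; C5: 1; C6: 2; C7: 2.
Total tree length = 10.

10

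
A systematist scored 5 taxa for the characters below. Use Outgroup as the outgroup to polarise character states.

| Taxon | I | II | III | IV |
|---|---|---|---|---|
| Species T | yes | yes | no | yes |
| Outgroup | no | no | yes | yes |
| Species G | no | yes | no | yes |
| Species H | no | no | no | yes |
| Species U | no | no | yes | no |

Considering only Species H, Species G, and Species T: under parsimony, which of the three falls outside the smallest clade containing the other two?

Character polarity is set by the outgroup: the derived state is whichever differs from the outgroup's state, so for III, IV the derived state is 'no', and for the remaining characters it is 'yes'.
I: derived state 'yes' in Species T only — an autapomorphy, so it tells us nothing about relationships among taxa.
Only Species G and Species T show the derived state 'yes' for II, supporting them as a clade.
III: derived state 'no' in Species G, Species H, and Species T only — synapomorphy for {Species G, Species H, Species T}.
IV (derived state 'no') is unique to Species U (autapomorphy; uninformative for grouping).
Most parsimonious ingroup topology: (((Species T,Species G),Species H),Species U).
Species G and Species T share a more recent common ancestor with each other than either does with Species H, so Species H is the least closely related of the three.

Species H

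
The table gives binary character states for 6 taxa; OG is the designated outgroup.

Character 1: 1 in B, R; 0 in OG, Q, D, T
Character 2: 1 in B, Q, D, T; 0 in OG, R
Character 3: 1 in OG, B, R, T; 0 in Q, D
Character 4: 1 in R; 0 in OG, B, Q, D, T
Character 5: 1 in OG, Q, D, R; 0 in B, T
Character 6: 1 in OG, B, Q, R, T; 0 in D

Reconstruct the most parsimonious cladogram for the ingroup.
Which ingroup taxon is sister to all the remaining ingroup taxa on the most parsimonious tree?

R

Character polarity is set by the outgroup: the derived state is whichever differs from the outgroup's state, so for Character 3, Character 5, Character 6 the derived state is '0', and for the remaining characters it is '1'.
Character 1 groups B and R, which is incompatible with the clades supported by the remaining characters; treating it as convergent (homoplasy) costs fewer steps than any alternative tree.
Character 2 (derived state '1') is shared by B, D, Q, and T — a synapomorphy uniting that clade.
Character 3: derived state '0' in D and Q only — synapomorphy for {D, Q}.
Character 4 (derived state '1') is unique to R (autapomorphy; uninformative for grouping).
Only B and T show the derived state '0' for Character 5, supporting them as a clade.
Character 6 (derived state '0') is unique to D (autapomorphy; uninformative for grouping).
Most parsimonious ingroup topology: (((B,T),(Q,D)),R).
R is sister to the clade containing all other ingroup taxa, so it is the earliest-diverging (most basal) ingroup lineage.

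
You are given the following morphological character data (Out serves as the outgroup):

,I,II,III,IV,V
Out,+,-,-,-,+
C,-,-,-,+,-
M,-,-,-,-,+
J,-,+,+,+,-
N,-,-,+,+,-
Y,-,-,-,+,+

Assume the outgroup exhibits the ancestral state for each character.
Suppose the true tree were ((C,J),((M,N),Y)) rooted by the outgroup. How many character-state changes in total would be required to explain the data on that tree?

8

Map each character onto ((C,J),((M,N),Y)) (rooted by Out) and count the minimum state changes it requires (Fitch parsimony):
I: 1; II: 1; III: 2; IV: 2; V: 2.
Total tree length = 8.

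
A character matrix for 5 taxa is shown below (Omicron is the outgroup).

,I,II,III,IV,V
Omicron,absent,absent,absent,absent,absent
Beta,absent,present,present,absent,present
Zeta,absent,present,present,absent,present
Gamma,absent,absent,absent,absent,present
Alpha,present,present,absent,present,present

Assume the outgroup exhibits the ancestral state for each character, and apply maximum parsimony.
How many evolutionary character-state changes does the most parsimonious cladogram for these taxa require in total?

5

The outgroup has state 'absent' for every character, so 'present' is the derived state throughout.
I (derived state 'present') is unique to Alpha (autapomorphy; uninformative for grouping).
II: derived state 'present' in Alpha, Beta, and Zeta only — synapomorphy for {Alpha, Beta, Zeta}.
III (derived state 'present') is shared by Beta and Zeta — a synapomorphy uniting that clade.
IV (derived state 'present') is unique to Alpha (autapomorphy; uninformative for grouping).
All ingroup taxa share the derived state 'present' for V; it defines the ingroup but does not resolve relationships within it.
Most parsimonious ingroup topology: (((Beta,Zeta),Alpha),Gamma).
Changes per character on this tree: I: 1; II: 1; III: 1; IV: 1; V: 1.
Total = 5.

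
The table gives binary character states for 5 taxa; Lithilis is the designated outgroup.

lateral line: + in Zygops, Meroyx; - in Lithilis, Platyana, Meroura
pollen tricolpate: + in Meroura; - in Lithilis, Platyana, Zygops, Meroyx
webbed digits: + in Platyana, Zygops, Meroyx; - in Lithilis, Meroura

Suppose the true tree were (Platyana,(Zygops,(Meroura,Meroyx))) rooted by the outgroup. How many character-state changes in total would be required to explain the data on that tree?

5

Map each character onto (Platyana,(Zygops,(Meroura,Meroyx))) (rooted by Lithilis) and count the minimum state changes it requires (Fitch parsimony):
lateral line: 2; pollen tricolpate: 1; webbed digits: 2.
Total tree length = 5.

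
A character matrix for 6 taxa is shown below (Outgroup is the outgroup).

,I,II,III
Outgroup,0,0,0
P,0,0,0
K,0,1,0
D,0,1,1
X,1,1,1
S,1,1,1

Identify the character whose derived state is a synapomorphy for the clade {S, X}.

I

The outgroup has state '0' for every character, so '1' is the derived state throughout.
I (derived state '1') is shared by S and X — a synapomorphy uniting that clade.
Only D, K, S, and X show the derived state '1' for II, supporting them as a clade.
III: derived state '1' in D, S, and X only — synapomorphy for {D, S, X}.
Most parsimonious ingroup topology: (P,(K,(D,(X,S)))).
The clade {S, X} is supported by I: its derived state '1' occurs in exactly those taxa and in no other taxon (including the outgroup).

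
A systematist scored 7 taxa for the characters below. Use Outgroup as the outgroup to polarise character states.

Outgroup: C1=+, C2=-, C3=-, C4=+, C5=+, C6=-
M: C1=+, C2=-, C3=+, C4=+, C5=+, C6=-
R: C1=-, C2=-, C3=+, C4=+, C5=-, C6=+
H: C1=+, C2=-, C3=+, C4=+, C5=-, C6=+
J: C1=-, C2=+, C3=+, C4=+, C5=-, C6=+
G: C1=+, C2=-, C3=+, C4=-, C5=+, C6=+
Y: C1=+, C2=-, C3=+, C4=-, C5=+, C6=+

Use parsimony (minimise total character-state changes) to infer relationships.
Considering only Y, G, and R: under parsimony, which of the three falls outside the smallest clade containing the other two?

R

Character polarity is set by the outgroup: the derived state is whichever differs from the outgroup's state, so for C1, C4, C5 the derived state is '-', and for the remaining characters it is '+'.
C1: derived state '-' in J and R only — synapomorphy for {J, R}.
C2: derived state '+' in J only — an autapomorphy, so it tells us nothing about relationships among taxa.
All ingroup taxa share the derived state '+' for C3; it defines the ingroup but does not resolve relationships within it.
C4: derived state '-' in G and Y only — synapomorphy for {G, Y}.
Only H, J, and R show the derived state '-' for C5, supporting them as a clade.
Only G, H, J, R, and Y show the derived state '+' for C6, supporting them as a clade.
Most parsimonious ingroup topology: (M,(((R,J),H),(G,Y))).
G and Y share a more recent common ancestor with each other than either does with R, so R is the least closely related of the three.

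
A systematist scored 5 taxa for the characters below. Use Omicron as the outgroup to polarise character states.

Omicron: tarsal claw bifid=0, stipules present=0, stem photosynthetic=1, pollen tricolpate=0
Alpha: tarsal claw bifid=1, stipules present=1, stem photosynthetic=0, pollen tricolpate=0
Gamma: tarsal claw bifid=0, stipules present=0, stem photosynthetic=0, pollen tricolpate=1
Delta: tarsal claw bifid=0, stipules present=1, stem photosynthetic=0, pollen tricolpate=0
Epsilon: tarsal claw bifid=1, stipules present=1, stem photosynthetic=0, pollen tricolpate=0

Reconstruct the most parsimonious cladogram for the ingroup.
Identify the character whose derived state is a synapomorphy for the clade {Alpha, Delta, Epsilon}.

stipules present

Character polarity is set by the outgroup: the derived state is whichever differs from the outgroup's state, so for stem photosynthetic the derived state is '0', and for the remaining characters it is '1'.
tarsal claw bifid: derived state '1' in Alpha and Epsilon only — synapomorphy for {Alpha, Epsilon}.
stipules present: derived state '1' in Alpha, Delta, and Epsilon only — synapomorphy for {Alpha, Delta, Epsilon}.
All ingroup taxa share the derived state '0' for stem photosynthetic; it defines the ingroup but does not resolve relationships within it.
pollen tricolpate: derived state '1' in Gamma only — an autapomorphy, so it tells us nothing about relationships among taxa.
Most parsimonious ingroup topology: (((Alpha,Epsilon),Delta),Gamma).
The clade {Alpha, Delta, Epsilon} is supported by stipules present: its derived state '1' occurs in exactly those taxa and in no other taxon (including the outgroup).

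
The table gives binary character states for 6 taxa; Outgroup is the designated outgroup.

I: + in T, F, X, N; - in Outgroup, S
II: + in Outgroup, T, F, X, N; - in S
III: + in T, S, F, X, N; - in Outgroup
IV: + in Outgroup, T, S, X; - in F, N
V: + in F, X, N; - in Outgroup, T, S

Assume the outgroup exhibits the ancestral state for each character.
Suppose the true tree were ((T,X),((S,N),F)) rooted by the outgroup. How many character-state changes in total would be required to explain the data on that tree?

9

Map each character onto ((T,X),((S,N),F)) (rooted by Outgroup) and count the minimum state changes it requires (Fitch parsimony):
I: 2; II: 1; III: 1; IV: 2; V: 3.
Total tree length = 9.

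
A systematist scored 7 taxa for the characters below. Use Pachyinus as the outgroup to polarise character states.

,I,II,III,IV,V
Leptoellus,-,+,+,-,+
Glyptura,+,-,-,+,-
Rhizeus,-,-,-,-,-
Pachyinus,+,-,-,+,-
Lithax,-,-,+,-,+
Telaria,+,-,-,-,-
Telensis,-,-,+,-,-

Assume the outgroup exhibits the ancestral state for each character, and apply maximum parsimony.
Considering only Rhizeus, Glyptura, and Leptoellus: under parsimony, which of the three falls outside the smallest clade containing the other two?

Character polarity is set by the outgroup: the derived state is whichever differs from the outgroup's state, so for I, IV the derived state is '-', and for the remaining characters it is '+'.
I (derived state '-') is shared by Leptoellus, Lithax, Rhizeus, and Telensis — a synapomorphy uniting that clade.
II (derived state '+') is unique to Leptoellus (autapomorphy; uninformative for grouping).
Only Leptoellus, Lithax, and Telensis show the derived state '+' for III, supporting them as a clade.
Only Leptoellus, Lithax, Rhizeus, Telaria, and Telensis show the derived state '-' for IV, supporting them as a clade.
Only Leptoellus and Lithax show the derived state '+' for V, supporting them as a clade.
Most parsimonious ingroup topology: (((Rhizeus,((Leptoellus,Lithax),Telensis)),Telaria),Glyptura).
Leptoellus and Rhizeus share a more recent common ancestor with each other than either does with Glyptura, so Glyptura is the least closely related of the three.

Glyptura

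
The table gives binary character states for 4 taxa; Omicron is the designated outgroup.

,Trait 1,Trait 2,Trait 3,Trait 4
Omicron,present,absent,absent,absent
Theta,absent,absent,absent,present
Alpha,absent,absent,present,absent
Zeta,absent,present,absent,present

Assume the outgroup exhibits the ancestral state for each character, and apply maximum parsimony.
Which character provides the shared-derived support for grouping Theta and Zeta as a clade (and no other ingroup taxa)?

Character polarity is set by the outgroup: the derived state is whichever differs from the outgroup's state, so for Trait 1 the derived state is 'absent', and for the remaining characters it is 'present'.
Trait 1 (derived state 'absent') is shared by all ingroup taxa — unites the whole ingroup.
Trait 2: derived state 'present' in Zeta only — an autapomorphy, so it tells us nothing about relationships among taxa.
Trait 3 (derived state 'present') is unique to Alpha (autapomorphy; uninformative for grouping).
Only Theta and Zeta show the derived state 'present' for Trait 4, supporting them as a clade.
Most parsimonious ingroup topology: ((Theta,Zeta),Alpha).
The clade {Theta, Zeta} is supported by Trait 4: its derived state 'present' occurs in exactly those taxa and in no other taxon (including the outgroup).

Trait 4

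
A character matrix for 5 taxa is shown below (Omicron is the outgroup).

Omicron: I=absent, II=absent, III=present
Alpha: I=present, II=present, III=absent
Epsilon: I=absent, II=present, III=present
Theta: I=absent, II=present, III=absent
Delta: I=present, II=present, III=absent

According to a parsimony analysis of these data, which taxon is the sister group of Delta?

Alpha

Character polarity is set by the outgroup: the derived state is whichever differs from the outgroup's state, so for III the derived state is 'absent', and for the remaining characters it is 'present'.
I: derived state 'present' in Alpha and Delta only — synapomorphy for {Alpha, Delta}.
II (derived state 'present') is shared by all ingroup taxa — unites the whole ingroup.
III: derived state 'absent' in Alpha, Delta, and Theta only — synapomorphy for {Alpha, Delta, Theta}.
Most parsimonious ingroup topology: (((Alpha,Delta),Theta),Epsilon).
Delta and Alpha form a cherry on this tree, so they are sister taxa.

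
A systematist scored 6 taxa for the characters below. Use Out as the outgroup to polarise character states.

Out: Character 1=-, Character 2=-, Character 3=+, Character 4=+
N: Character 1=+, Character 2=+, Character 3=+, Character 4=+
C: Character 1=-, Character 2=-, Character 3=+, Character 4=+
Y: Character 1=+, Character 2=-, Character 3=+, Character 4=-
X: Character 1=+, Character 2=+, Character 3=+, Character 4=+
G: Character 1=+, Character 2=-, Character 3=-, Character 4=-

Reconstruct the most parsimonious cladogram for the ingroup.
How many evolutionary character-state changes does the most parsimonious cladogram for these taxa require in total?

Character polarity is set by the outgroup: the derived state is whichever differs from the outgroup's state, so for Character 3, Character 4 the derived state is '-', and for the remaining characters it is '+'.
Character 1: derived state '+' in G, N, X, and Y only — synapomorphy for {G, N, X, Y}.
Only N and X show the derived state '+' for Character 2, supporting them as a clade.
Character 3: derived state '-' in G only — an autapomorphy, so it tells us nothing about relationships among taxa.
Character 4: derived state '-' in G and Y only — synapomorphy for {G, Y}.
Most parsimonious ingroup topology: (((N,X),(Y,G)),C).
Changes per character on this tree: Character 1: 1; Character 2: 1; Character 3: 1; Character 4: 1.
Total = 4.

4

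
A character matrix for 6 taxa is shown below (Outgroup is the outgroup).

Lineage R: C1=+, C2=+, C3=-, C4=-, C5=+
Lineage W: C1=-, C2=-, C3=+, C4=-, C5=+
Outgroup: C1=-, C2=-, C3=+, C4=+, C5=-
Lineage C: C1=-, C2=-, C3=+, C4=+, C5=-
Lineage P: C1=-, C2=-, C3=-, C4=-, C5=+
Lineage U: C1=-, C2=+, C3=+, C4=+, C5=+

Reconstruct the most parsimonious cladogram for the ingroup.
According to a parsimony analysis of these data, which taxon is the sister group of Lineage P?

Character polarity is set by the outgroup: the derived state is whichever differs from the outgroup's state, so for C3, C4 the derived state is '-', and for the remaining characters it is '+'.
C1 (derived state '+') is unique to Lineage R (autapomorphy; uninformative for grouping).
C2 groups Lineage R and Lineage U, which is incompatible with the clades supported by the remaining characters; treating it as convergent (homoplasy) costs fewer steps than any alternative tree.
C3: derived state '-' in Lineage P and Lineage R only — synapomorphy for {Lineage P, Lineage R}.
C4: derived state '-' in Lineage P, Lineage R, and Lineage W only — synapomorphy for {Lineage P, Lineage R, Lineage W}.
Only Lineage P, Lineage R, Lineage U, and Lineage W show the derived state '+' for C5, supporting them as a clade.
Most parsimonious ingroup topology: (((Lineage W,(Lineage R,Lineage P)),Lineage U),Lineage C).
Lineage P and Lineage R form a cherry on this tree, so they are sister taxa.

Lineage R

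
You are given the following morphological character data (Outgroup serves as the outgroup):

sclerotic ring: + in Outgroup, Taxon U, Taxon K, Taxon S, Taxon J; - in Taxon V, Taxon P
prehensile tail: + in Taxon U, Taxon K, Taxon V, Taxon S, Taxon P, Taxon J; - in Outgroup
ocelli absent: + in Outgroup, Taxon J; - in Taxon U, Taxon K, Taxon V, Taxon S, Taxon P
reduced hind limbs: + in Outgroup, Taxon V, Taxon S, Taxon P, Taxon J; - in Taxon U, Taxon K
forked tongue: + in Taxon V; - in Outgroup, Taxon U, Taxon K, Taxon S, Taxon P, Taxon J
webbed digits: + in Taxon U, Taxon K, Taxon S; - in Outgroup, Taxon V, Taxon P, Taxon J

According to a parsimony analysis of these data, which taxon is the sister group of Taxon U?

Taxon K

Character polarity is set by the outgroup: the derived state is whichever differs from the outgroup's state, so for sclerotic ring, ocelli absent, reduced hind limbs the derived state is '-', and for the remaining characters it is '+'.
sclerotic ring (derived state '-') is shared by Taxon P and Taxon V — a synapomorphy uniting that clade.
All ingroup taxa share the derived state '+' for prehensile tail; it defines the ingroup but does not resolve relationships within it.
ocelli absent (derived state '-') is shared by Taxon K, Taxon P, Taxon S, Taxon U, and Taxon V — a synapomorphy uniting that clade.
reduced hind limbs: derived state '-' in Taxon K and Taxon U only — synapomorphy for {Taxon K, Taxon U}.
forked tongue (derived state '+') is unique to Taxon V (autapomorphy; uninformative for grouping).
webbed digits: derived state '+' in Taxon K, Taxon S, and Taxon U only — synapomorphy for {Taxon K, Taxon S, Taxon U}.
Most parsimonious ingroup topology: ((((Taxon U,Taxon K),Taxon S),(Taxon V,Taxon P)),Taxon J).
Taxon U and Taxon K form a cherry on this tree, so they are sister taxa.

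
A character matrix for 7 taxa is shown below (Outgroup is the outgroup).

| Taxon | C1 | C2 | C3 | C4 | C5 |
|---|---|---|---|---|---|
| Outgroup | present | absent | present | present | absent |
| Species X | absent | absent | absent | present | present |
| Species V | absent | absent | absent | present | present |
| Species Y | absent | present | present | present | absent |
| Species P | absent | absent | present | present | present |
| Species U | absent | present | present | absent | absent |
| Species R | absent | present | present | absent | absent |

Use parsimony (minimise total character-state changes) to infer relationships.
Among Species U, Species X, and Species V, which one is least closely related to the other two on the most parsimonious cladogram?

Character polarity is set by the outgroup: the derived state is whichever differs from the outgroup's state, so for C1, C3, C4 the derived state is 'absent', and for the remaining characters it is 'present'.
C1 (derived state 'absent') is shared by all ingroup taxa — unites the whole ingroup.
C2 (derived state 'present') is shared by Species R, Species U, and Species Y — a synapomorphy uniting that clade.
Only Species V and Species X show the derived state 'absent' for C3, supporting them as a clade.
C4: derived state 'absent' in Species R and Species U only — synapomorphy for {Species R, Species U}.
C5 (derived state 'present') is shared by Species P, Species V, and Species X — a synapomorphy uniting that clade.
Most parsimonious ingroup topology: ((Species P,(Species V,Species X)),(Species Y,(Species U,Species R))).
Species X and Species V share a more recent common ancestor with each other than either does with Species U, so Species U is the least closely related of the three.

Species U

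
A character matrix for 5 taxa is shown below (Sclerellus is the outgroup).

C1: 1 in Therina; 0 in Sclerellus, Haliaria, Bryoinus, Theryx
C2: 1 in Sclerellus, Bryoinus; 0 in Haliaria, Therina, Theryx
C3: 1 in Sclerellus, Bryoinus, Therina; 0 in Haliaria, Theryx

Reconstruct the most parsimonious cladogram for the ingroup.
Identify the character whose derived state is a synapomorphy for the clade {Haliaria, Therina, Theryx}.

Character polarity is set by the outgroup: the derived state is whichever differs from the outgroup's state, so for C2, C3 the derived state is '0', and for the remaining characters it is '1'.
C1 (derived state '1') is unique to Therina (autapomorphy; uninformative for grouping).
Only Haliaria, Therina, and Theryx show the derived state '0' for C2, supporting them as a clade.
C3: derived state '0' in Haliaria and Theryx only — synapomorphy for {Haliaria, Theryx}.
Most parsimonious ingroup topology: (((Haliaria,Theryx),Therina),Bryoinus).
The clade {Haliaria, Therina, Theryx} is supported by C2: its derived state '0' occurs in exactly those taxa and in no other taxon (including the outgroup).

C2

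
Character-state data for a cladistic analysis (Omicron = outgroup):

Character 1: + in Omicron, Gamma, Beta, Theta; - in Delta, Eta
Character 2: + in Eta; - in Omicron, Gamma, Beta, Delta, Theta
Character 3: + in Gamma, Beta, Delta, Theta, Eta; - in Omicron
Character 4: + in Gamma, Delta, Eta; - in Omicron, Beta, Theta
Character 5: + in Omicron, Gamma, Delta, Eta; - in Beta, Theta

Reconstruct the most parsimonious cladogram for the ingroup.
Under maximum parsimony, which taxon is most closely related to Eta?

Character polarity is set by the outgroup: the derived state is whichever differs from the outgroup's state, so for Character 1, Character 5 the derived state is '-', and for the remaining characters it is '+'.
Character 1: derived state '-' in Delta and Eta only — synapomorphy for {Delta, Eta}.
Character 2: derived state '+' in Eta only — an autapomorphy, so it tells us nothing about relationships among taxa.
All ingroup taxa share the derived state '+' for Character 3; it defines the ingroup but does not resolve relationships within it.
Character 4 (derived state '+') is shared by Delta, Eta, and Gamma — a synapomorphy uniting that clade.
Only Beta and Theta show the derived state '-' for Character 5, supporting them as a clade.
Most parsimonious ingroup topology: ((Gamma,(Delta,Eta)),(Beta,Theta)).
Eta and Delta form a cherry on this tree, so they are sister taxa.

Delta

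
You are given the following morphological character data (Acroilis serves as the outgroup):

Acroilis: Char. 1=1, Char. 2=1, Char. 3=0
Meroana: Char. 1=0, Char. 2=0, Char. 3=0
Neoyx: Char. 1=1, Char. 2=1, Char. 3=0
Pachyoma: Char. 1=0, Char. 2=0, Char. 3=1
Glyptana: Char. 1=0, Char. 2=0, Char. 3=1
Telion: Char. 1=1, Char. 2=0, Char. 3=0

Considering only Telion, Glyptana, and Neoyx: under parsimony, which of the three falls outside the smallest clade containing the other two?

Neoyx

Character polarity is set by the outgroup: the derived state is whichever differs from the outgroup's state, so for Char. 1, Char. 2 the derived state is '0', and for the remaining characters it is '1'.
Only Glyptana, Meroana, and Pachyoma show the derived state '0' for Char. 1, supporting them as a clade.
Char. 2: derived state '0' in Glyptana, Meroana, Pachyoma, and Telion only — synapomorphy for {Glyptana, Meroana, Pachyoma, Telion}.
Char. 3 (derived state '1') is shared by Glyptana and Pachyoma — a synapomorphy uniting that clade.
Most parsimonious ingroup topology: (((Meroana,(Pachyoma,Glyptana)),Telion),Neoyx).
Telion and Glyptana share a more recent common ancestor with each other than either does with Neoyx, so Neoyx is the least closely related of the three.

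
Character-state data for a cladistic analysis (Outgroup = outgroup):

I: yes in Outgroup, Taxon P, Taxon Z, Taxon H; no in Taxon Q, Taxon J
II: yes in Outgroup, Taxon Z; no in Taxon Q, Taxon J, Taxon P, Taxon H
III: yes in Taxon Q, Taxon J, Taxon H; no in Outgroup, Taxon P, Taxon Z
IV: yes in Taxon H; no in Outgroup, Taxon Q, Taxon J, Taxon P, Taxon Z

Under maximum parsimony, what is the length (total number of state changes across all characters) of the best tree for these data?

Character polarity is set by the outgroup: the derived state is whichever differs from the outgroup's state, so for I, II the derived state is 'no', and for the remaining characters it is 'yes'.
I: derived state 'no' in Taxon J and Taxon Q only — synapomorphy for {Taxon J, Taxon Q}.
II: derived state 'no' in Taxon H, Taxon J, Taxon P, and Taxon Q only — synapomorphy for {Taxon H, Taxon J, Taxon P, Taxon Q}.
III: derived state 'yes' in Taxon H, Taxon J, and Taxon Q only — synapomorphy for {Taxon H, Taxon J, Taxon Q}.
IV (derived state 'yes') is unique to Taxon H (autapomorphy; uninformative for grouping).
Most parsimonious ingroup topology: ((((Taxon Q,Taxon J),Taxon H),Taxon P),Taxon Z).
Changes per character on this tree: I: 1; II: 1; III: 1; IV: 1.
Total = 4.

4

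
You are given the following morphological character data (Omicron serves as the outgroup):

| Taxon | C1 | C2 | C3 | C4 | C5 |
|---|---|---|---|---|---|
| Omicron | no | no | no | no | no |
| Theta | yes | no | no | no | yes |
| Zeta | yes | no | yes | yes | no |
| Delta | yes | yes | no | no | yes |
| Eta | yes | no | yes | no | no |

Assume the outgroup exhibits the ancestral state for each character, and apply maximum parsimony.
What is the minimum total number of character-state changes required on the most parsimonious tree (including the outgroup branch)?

The outgroup has state 'no' for every character, so 'yes' is the derived state throughout.
C1 (derived state 'yes') is shared by all ingroup taxa — unites the whole ingroup.
C2: derived state 'yes' in Delta only — an autapomorphy, so it tells us nothing about relationships among taxa.
C3 (derived state 'yes') is shared by Eta and Zeta — a synapomorphy uniting that clade.
C4 (derived state 'yes') is unique to Zeta (autapomorphy; uninformative for grouping).
C5: derived state 'yes' in Delta and Theta only — synapomorphy for {Delta, Theta}.
Most parsimonious ingroup topology: ((Theta,Delta),(Zeta,Eta)).
Changes per character on this tree: C1: 1; C2: 1; C3: 1; C4: 1; C5: 1.
Total = 5.

5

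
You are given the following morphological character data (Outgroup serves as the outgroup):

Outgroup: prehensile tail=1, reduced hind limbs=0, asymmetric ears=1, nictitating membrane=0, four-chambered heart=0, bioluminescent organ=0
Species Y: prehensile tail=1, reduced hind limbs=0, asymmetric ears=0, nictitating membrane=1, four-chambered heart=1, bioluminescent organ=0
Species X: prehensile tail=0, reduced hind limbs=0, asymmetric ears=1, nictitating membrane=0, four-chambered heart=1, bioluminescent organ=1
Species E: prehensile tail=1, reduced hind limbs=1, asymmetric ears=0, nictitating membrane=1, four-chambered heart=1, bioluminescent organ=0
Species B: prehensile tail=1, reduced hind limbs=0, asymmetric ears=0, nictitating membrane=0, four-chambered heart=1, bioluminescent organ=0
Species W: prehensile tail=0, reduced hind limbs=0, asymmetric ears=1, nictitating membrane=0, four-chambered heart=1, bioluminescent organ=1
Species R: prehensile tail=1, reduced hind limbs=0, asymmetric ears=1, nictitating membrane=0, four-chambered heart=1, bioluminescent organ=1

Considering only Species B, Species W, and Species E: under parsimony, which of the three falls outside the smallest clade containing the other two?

Species W

Character polarity is set by the outgroup: the derived state is whichever differs from the outgroup's state, so for prehensile tail, asymmetric ears the derived state is '0', and for the remaining characters it is '1'.
prehensile tail (derived state '0') is shared by Species W and Species X — a synapomorphy uniting that clade.
reduced hind limbs: derived state '1' in Species E only — an autapomorphy, so it tells us nothing about relationships among taxa.
asymmetric ears: derived state '0' in Species B, Species E, and Species Y only — synapomorphy for {Species B, Species E, Species Y}.
Only Species E and Species Y show the derived state '1' for nictitating membrane, supporting them as a clade.
All ingroup taxa share the derived state '1' for four-chambered heart; it defines the ingroup but does not resolve relationships within it.
bioluminescent organ: derived state '1' in Species R, Species W, and Species X only — synapomorphy for {Species R, Species W, Species X}.
Most parsimonious ingroup topology: (((Species Y,Species E),Species B),((Species X,Species W),Species R)).
Species E and Species B share a more recent common ancestor with each other than either does with Species W, so Species W is the least closely related of the three.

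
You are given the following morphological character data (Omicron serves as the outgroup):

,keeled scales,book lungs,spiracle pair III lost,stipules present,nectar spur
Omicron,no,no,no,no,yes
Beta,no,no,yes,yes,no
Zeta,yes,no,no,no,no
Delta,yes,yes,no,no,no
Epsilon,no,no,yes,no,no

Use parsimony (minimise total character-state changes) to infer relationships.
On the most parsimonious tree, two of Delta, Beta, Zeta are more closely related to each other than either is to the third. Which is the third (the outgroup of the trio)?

Character polarity is set by the outgroup: the derived state is whichever differs from the outgroup's state, so for nectar spur the derived state is 'no', and for the remaining characters it is 'yes'.
keeled scales (derived state 'yes') is shared by Delta and Zeta — a synapomorphy uniting that clade.
book lungs (derived state 'yes') is unique to Delta (autapomorphy; uninformative for grouping).
spiracle pair III lost (derived state 'yes') is shared by Beta and Epsilon — a synapomorphy uniting that clade.
stipules present (derived state 'yes') is unique to Beta (autapomorphy; uninformative for grouping).
nectar spur (derived state 'no') is shared by all ingroup taxa — unites the whole ingroup.
Most parsimonious ingroup topology: ((Beta,Epsilon),(Zeta,Delta)).
Delta and Zeta share a more recent common ancestor with each other than either does with Beta, so Beta is the least closely related of the three.

Beta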